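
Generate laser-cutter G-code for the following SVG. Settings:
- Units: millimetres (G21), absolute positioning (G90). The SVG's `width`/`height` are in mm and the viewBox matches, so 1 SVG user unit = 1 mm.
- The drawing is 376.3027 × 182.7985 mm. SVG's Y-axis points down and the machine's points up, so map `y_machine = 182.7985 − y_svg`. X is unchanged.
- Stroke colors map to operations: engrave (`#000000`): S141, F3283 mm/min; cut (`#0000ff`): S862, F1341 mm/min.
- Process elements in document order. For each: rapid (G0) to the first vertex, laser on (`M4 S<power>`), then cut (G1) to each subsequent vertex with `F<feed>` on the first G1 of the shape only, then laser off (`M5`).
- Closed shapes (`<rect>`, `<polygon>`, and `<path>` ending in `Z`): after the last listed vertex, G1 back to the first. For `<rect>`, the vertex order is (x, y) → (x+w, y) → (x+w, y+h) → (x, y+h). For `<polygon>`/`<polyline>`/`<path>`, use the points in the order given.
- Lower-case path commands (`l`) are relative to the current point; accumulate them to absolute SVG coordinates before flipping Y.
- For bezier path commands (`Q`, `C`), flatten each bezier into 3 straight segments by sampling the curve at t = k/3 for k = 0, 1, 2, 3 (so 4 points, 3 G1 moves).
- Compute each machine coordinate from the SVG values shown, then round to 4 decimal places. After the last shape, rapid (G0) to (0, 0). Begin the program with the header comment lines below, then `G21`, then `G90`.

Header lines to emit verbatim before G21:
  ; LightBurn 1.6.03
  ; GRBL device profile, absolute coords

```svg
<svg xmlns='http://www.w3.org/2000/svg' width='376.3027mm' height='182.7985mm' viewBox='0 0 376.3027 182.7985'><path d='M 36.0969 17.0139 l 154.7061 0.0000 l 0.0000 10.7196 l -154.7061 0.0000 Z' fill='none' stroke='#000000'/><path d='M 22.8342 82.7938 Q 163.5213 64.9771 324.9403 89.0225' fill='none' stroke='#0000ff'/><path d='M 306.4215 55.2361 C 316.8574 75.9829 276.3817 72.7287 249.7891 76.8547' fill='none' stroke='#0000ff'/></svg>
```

Since the viewBox matches the mm dimensions, user units are millimetres directly. The only transform is the Y-flip y_m = 182.7985 − y_svg.

Shape 1 is a rectangle drawn with `<path>`. Its stroke #000000 means engrave at S141, F3283. After flipping Y the toolpath is (36.0969,165.7846) → (190.8030,165.7846) → (190.8030,155.0650) → (36.0969,155.0650) → (36.0969,165.7846), returning to the start.

Shape 2 is a quadratic bezier drawn with `<path>`. Its stroke #0000ff means cut at S862, F1341. After flipping Y the toolpath is (22.8342,100.0047) → (118.9291,107.2312) → (219.6312,105.1549) → (324.9403,93.7760).

Shape 3 is a cubic bezier drawn with `<path>`. Its stroke #0000ff means cut at S862, F1341. After flipping Y the toolpath is (306.4215,127.5624) → (302.2867,113.6537) → (278.6096,108.7720) → (249.7891,105.9438).

; LightBurn 1.6.03
; GRBL device profile, absolute coords
G21
G90
G0 X36.0969 Y165.7846
M4 S141
G1 X190.8030 Y165.7846 F3283
G1 X190.8030 Y155.0650
G1 X36.0969 Y155.0650
G1 X36.0969 Y165.7846
M5
G0 X22.8342 Y100.0047
M4 S862
G1 X118.9291 Y107.2312 F1341
G1 X219.6312 Y105.1549
G1 X324.9403 Y93.7760
M5
G0 X306.4215 Y127.5624
M4 S862
G1 X302.2867 Y113.6537 F1341
G1 X278.6096 Y108.7720
G1 X249.7891 Y105.9438
M5
G0 X0.0000 Y0.0000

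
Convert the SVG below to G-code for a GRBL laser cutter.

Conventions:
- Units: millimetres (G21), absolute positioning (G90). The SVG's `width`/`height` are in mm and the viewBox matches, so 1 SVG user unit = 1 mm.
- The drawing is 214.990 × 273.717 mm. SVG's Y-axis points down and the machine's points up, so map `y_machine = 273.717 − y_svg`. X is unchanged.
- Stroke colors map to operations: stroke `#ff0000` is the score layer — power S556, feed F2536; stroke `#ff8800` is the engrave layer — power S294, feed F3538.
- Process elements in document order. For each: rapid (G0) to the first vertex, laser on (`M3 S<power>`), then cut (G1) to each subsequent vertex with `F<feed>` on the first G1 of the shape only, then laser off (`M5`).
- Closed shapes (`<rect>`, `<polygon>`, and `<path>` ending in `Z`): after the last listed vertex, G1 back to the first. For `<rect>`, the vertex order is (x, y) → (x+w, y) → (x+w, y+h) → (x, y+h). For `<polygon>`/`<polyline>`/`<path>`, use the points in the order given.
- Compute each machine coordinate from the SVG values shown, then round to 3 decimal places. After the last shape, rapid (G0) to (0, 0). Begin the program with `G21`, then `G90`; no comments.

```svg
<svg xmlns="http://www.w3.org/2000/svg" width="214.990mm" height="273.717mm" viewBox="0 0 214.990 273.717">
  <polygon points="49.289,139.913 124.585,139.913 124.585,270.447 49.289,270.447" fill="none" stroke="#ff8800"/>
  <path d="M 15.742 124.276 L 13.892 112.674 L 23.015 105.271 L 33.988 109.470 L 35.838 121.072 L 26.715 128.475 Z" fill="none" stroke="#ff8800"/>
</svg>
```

G21
G90
G0 X49.289 Y133.804
M3 S294
G1 X124.585 Y133.804 F3538
G1 X124.585 Y3.270
G1 X49.289 Y3.270
G1 X49.289 Y133.804
M5
G0 X15.742 Y149.441
M3 S294
G1 X13.892 Y161.043 F3538
G1 X23.015 Y168.446
G1 X33.988 Y164.247
G1 X35.838 Y152.645
G1 X26.715 Y145.242
G1 X15.742 Y149.441
M5
G0 X0.000 Y0.000

1 u = 1 mm; y_m = 273.717 − y.

[1] `<polygon>` rectangle, #ff8800→engrave S294 F3538: (49.289,133.804) → (124.585,133.804) → (124.585,3.270) → (49.289,3.270) → (49.289,133.804) (closed)

[2] `<path>` regular polygon, #ff8800→engrave S294 F3538: (15.742,149.441) → (13.892,161.043) → (23.015,168.446) → (33.988,164.247) → (35.838,152.645) → (26.715,145.242) → (15.742,149.441) (closed)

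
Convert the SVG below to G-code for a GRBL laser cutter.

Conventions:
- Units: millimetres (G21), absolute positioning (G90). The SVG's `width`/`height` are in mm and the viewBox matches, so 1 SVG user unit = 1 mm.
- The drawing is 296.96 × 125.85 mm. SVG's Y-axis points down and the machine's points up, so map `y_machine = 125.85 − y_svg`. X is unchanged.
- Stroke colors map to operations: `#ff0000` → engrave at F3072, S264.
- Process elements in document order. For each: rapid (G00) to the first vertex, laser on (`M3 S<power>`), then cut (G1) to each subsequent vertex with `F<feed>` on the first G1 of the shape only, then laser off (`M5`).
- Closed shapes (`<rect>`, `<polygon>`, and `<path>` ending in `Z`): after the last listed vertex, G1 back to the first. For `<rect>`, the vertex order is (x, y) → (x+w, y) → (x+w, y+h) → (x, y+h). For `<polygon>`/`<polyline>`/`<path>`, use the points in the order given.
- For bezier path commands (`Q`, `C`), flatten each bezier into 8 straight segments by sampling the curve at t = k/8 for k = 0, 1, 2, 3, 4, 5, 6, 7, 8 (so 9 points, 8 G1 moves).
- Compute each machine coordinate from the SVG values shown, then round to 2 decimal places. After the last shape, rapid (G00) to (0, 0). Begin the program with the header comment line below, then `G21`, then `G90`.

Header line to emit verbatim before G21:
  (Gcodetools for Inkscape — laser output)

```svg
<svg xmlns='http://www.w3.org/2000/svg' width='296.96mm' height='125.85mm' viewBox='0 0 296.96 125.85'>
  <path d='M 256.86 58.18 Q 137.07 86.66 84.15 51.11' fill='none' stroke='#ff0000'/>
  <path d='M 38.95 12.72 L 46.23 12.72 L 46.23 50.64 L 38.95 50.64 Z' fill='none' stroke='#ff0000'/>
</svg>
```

(Gcodetools for Inkscape — laser output)
G21
G90
G00 X256.86 Y67.67
M3 S264
G1 X227.96 Y61.55 F3072
G1 X201.14 Y57.43
G1 X176.42 Y55.31
G1 X153.79 Y55.20
G1 X133.24 Y57.08
G1 X114.79 Y60.97
G1 X98.42 Y66.85
G1 X84.15 Y74.74
M5
G00 X38.95 Y113.13
M3 S264
G1 X46.23 Y113.13 F3072
G1 X46.23 Y75.21
G1 X38.95 Y75.21
G1 X38.95 Y113.13
M5
G00 X0.00 Y0.00

1 u = 1 mm; y_m = 125.85 − y.

[1] `<path>` quadratic bezier, #ff0000→engrave S264 F3072: (256.86,67.67) → (227.96,61.55) → (201.14,57.43) → (176.42,55.31) → (153.79,55.20) → (133.24,57.08) → (114.79,60.97) → (98.42,66.85) → (84.15,74.74)

[2] `<path>` rectangle, #ff0000→engrave S264 F3072: (38.95,113.13) → (46.23,113.13) → (46.23,75.21) → (38.95,75.21) → (38.95,113.13) (closed)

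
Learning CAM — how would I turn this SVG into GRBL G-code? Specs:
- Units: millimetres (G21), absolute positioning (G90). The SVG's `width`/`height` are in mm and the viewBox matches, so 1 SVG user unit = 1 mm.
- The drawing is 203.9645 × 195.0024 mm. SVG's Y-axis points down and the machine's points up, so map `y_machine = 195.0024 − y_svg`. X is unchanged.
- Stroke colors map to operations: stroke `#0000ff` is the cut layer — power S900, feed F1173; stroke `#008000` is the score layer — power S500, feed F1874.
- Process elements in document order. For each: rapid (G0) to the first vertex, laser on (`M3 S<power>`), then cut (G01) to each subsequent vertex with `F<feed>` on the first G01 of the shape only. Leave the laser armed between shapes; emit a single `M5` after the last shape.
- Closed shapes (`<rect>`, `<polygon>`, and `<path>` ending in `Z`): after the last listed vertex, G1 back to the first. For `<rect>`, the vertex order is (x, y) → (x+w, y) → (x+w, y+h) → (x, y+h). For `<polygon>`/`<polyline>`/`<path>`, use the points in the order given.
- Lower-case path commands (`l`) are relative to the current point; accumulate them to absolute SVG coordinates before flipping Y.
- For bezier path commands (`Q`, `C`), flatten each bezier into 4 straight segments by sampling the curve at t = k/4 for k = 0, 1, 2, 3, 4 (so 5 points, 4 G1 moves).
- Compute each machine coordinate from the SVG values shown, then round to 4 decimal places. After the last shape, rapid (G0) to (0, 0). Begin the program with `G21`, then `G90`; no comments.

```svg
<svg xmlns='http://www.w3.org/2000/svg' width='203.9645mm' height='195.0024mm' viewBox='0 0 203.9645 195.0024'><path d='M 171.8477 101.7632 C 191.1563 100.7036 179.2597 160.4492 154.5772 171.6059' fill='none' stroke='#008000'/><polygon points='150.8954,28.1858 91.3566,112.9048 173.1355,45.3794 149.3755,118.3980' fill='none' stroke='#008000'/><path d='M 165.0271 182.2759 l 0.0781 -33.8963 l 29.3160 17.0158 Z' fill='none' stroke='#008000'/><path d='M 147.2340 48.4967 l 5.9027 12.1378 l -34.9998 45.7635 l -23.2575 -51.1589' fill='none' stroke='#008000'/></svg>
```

1 u = 1 mm; y_m = 195.0024 − y.

[1] `<path>` cubic bezier, #008000→score S500 F1874: (171.8477,93.2392) → (180.7660,84.3422) → (179.7091,62.8990) → (170.4039,39.1652) → (154.5772,23.3965)

[2] `<polygon>` closed polygon, #008000→score S500 F1874: (150.8954,166.8166) → (91.3566,82.0976) → (173.1355,149.6230) → (149.3755,76.6044) → (150.8954,166.8166) (closed)

[3] `<path>` regular polygon, #008000→score S500 F1874: (165.0271,12.7265) → (165.1052,46.6228) → (194.4212,29.6070) → (165.0271,12.7265) (closed)

[4] `<path>` open polyline, #008000→score S500 F1874: (147.2340,146.5057) → (153.1367,134.3679) → (118.1369,88.6044) → (94.8794,139.7633)

G21
G90
G0 X171.8477 Y93.2392
M3 S500
G01 X180.7660 Y84.3422 F1874
G01 X179.7091 Y62.8990
G01 X170.4039 Y39.1652
G01 X154.5772 Y23.3965
G0 X150.8954 Y166.8166
M3 S500
G01 X91.3566 Y82.0976 F1874
G01 X173.1355 Y149.6230
G01 X149.3755 Y76.6044
G01 X150.8954 Y166.8166
G0 X165.0271 Y12.7265
M3 S500
G01 X165.1052 Y46.6228 F1874
G01 X194.4212 Y29.6070
G01 X165.0271 Y12.7265
G0 X147.2340 Y146.5057
M3 S500
G01 X153.1367 Y134.3679 F1874
G01 X118.1369 Y88.6044
G01 X94.8794 Y139.7633
M5
G0 X0.0000 Y0.0000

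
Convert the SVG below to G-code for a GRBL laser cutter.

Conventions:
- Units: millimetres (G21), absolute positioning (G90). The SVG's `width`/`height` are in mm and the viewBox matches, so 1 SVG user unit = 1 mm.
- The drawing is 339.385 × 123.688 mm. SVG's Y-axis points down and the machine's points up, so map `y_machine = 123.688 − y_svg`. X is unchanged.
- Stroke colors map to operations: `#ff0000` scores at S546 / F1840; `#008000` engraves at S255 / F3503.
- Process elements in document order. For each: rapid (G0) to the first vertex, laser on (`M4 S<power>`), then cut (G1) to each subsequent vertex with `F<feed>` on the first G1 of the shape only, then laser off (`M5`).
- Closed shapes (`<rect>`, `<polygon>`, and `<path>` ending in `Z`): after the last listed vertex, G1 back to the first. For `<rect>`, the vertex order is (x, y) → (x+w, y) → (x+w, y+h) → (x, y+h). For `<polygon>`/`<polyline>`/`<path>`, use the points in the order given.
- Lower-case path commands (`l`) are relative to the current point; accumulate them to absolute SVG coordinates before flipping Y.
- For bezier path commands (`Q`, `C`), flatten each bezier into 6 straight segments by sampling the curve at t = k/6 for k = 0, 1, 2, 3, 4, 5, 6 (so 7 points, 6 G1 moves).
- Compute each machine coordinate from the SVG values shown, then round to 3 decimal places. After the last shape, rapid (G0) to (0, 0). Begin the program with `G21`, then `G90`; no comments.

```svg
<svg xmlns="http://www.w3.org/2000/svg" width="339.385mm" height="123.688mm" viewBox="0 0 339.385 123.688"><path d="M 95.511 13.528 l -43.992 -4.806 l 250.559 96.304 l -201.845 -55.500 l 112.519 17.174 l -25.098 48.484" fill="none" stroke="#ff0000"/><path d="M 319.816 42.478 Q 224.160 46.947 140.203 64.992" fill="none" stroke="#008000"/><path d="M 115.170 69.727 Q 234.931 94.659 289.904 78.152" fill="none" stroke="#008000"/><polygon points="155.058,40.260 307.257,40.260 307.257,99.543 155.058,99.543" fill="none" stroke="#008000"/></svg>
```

G21
G90
G0 X95.511 Y110.160
M4 S546
G1 X51.519 Y114.966 F1840
G1 X302.078 Y18.662
G1 X100.233 Y74.162
G1 X212.752 Y56.988
G1 X187.654 Y8.504
M5
G0 X319.816 Y81.210
M4 S255
G1 X288.256 Y79.343 F3503
G1 X257.345 Y76.722
G1 X227.085 Y73.347
G1 X197.474 Y69.218
G1 X168.514 Y64.334
G1 X140.203 Y58.696
M5
G0 X115.170 Y53.961
M4 S255
G1 X153.291 Y46.801 F3503
G1 X187.812 Y41.944
G1 X218.734 Y39.389
G1 X246.057 Y39.136
G1 X269.780 Y41.185
G1 X289.904 Y45.536
M5
G0 X155.058 Y83.428
M4 S255
G1 X307.257 Y83.428 F3503
G1 X307.257 Y24.145
G1 X155.058 Y24.145
G1 X155.058 Y83.428
M5
G0 X0.000 Y0.000

1 u = 1 mm; y_m = 123.688 − y.

[1] `<path>` open polyline, #ff0000→score S546 F1840: (95.511,110.160) → (51.519,114.966) → (302.078,18.662) → (100.233,74.162) → (212.752,56.988) → (187.654,8.504)

[2] `<path>` quadratic bezier, #008000→engrave S255 F3503: (319.816,81.210) → (288.256,79.343) → (257.345,76.722) → (227.085,73.347) → (197.474,69.218) → (168.514,64.334) → (140.203,58.696)

[3] `<path>` quadratic bezier, #008000→engrave S255 F3503: (115.170,53.961) → (153.291,46.801) → (187.812,41.944) → (218.734,39.389) → (246.057,39.136) → (269.780,41.185) → (289.904,45.536)

[4] `<polygon>` rectangle, #008000→engrave S255 F3503: (155.058,83.428) → (307.257,83.428) → (307.257,24.145) → (155.058,24.145) → (155.058,83.428) (closed)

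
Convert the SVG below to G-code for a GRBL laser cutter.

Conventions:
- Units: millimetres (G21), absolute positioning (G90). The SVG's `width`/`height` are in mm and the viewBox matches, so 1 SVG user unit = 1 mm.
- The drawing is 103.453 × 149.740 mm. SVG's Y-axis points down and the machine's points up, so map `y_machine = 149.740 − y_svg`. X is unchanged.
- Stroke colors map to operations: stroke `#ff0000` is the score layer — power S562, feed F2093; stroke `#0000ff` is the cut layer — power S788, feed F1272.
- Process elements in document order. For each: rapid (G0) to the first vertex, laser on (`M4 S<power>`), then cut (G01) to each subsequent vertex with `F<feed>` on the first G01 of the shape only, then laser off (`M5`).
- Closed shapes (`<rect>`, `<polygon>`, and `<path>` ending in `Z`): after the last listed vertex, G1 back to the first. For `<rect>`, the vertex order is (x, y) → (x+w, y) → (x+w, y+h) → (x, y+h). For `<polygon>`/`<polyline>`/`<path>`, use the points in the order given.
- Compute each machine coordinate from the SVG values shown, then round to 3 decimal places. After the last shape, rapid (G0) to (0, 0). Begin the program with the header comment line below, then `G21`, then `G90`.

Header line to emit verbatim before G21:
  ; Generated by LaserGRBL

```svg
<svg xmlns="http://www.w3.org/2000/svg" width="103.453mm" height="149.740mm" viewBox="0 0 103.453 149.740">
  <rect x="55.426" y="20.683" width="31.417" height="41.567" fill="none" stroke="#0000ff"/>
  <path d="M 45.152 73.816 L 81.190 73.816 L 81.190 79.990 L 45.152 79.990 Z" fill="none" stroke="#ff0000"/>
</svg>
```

; Generated by LaserGRBL
G21
G90
G0 X55.426 Y129.057
M4 S788
G01 X86.843 Y129.057 F1272
G01 X86.843 Y87.490
G01 X55.426 Y87.490
G01 X55.426 Y129.057
M5
G0 X45.152 Y75.924
M4 S562
G01 X81.190 Y75.924 F2093
G01 X81.190 Y69.750
G01 X45.152 Y69.750
G01 X45.152 Y75.924
M5
G0 X0.000 Y0.000

Since the viewBox matches the mm dimensions, user units are millimetres directly. The only transform is the Y-flip y_m = 149.740 − y_svg.

Shape 1 is a rectangle drawn with `<rect>`. Its stroke #0000ff means cut at S788, F1272. After flipping Y the toolpath is (55.426,129.057) → (86.843,129.057) → (86.843,87.490) → (55.426,87.490) → (55.426,129.057), returning to the start.

Shape 2 is a rectangle drawn with `<path>`. Its stroke #ff0000 means score at S562, F2093. After flipping Y the toolpath is (45.152,75.924) → (81.190,75.924) → (81.190,69.750) → (45.152,69.750) → (45.152,75.924), returning to the start.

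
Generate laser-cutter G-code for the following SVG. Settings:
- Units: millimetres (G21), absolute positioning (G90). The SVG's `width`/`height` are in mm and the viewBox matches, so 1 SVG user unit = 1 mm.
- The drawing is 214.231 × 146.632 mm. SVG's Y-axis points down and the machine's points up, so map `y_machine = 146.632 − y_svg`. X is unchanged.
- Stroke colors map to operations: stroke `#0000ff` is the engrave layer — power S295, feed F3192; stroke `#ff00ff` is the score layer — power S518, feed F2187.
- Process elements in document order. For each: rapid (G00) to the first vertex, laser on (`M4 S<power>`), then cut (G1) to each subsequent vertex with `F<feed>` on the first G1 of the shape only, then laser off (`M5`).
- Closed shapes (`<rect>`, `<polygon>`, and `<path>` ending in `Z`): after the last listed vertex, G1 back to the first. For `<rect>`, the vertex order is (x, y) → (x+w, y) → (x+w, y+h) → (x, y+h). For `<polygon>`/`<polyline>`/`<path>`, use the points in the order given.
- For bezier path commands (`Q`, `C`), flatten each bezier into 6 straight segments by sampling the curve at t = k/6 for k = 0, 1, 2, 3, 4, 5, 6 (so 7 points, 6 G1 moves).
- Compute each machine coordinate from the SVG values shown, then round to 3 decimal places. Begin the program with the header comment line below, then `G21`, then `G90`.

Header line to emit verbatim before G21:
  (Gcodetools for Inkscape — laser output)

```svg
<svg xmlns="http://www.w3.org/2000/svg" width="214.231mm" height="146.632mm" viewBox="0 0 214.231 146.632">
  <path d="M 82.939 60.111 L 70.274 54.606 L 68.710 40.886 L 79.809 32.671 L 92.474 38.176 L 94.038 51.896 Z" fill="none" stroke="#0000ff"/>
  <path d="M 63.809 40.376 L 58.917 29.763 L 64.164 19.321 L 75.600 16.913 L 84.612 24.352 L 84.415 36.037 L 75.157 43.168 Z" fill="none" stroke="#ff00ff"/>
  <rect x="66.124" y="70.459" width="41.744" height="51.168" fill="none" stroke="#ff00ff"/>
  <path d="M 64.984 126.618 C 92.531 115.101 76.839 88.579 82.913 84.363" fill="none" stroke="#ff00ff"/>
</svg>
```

1 u = 1 mm; y_m = 146.632 − y.

[1] `<path>` regular polygon, #0000ff→engrave S295 F3192: (82.939,86.521) → (70.274,92.026) → (68.710,105.746) → (79.809,113.961) → (92.474,108.456) → (94.038,94.736) → (82.939,86.521) (closed)

[2] `<path>` regular polygon, #ff00ff→score S518 F2187: (63.809,106.256) → (58.917,116.869) → (64.164,127.311) → (75.600,129.719) → (84.612,122.280) → (84.415,110.595) → (75.157,103.464) → (63.809,106.256) (closed)

[3] `<rect>` rectangle, #ff00ff→score S518 F2187: (66.124,76.173) → (107.868,76.173) → (107.868,25.005) → (66.124,25.005) → (66.124,76.173) (closed)

[4] `<path>` cubic bezier, #ff00ff→score S518 F2187: (64.984,20.014) → (75.455,26.850) → (80.526,35.151) → (82.001,43.879) → (81.687,52.000) → (81.389,58.475) → (82.913,62.269)

(Gcodetools for Inkscape — laser output)
G21
G90
G00 X82.939 Y86.521
M4 S295
G1 X70.274 Y92.026 F3192
G1 X68.710 Y105.746
G1 X79.809 Y113.961
G1 X92.474 Y108.456
G1 X94.038 Y94.736
G1 X82.939 Y86.521
M5
G00 X63.809 Y106.256
M4 S518
G1 X58.917 Y116.869 F2187
G1 X64.164 Y127.311
G1 X75.600 Y129.719
G1 X84.612 Y122.280
G1 X84.415 Y110.595
G1 X75.157 Y103.464
G1 X63.809 Y106.256
M5
G00 X66.124 Y76.173
M4 S518
G1 X107.868 Y76.173 F2187
G1 X107.868 Y25.005
G1 X66.124 Y25.005
G1 X66.124 Y76.173
M5
G00 X64.984 Y20.014
M4 S518
G1 X75.455 Y26.850 F2187
G1 X80.526 Y35.151
G1 X82.001 Y43.879
G1 X81.687 Y52.000
G1 X81.389 Y58.475
G1 X82.913 Y62.269
M5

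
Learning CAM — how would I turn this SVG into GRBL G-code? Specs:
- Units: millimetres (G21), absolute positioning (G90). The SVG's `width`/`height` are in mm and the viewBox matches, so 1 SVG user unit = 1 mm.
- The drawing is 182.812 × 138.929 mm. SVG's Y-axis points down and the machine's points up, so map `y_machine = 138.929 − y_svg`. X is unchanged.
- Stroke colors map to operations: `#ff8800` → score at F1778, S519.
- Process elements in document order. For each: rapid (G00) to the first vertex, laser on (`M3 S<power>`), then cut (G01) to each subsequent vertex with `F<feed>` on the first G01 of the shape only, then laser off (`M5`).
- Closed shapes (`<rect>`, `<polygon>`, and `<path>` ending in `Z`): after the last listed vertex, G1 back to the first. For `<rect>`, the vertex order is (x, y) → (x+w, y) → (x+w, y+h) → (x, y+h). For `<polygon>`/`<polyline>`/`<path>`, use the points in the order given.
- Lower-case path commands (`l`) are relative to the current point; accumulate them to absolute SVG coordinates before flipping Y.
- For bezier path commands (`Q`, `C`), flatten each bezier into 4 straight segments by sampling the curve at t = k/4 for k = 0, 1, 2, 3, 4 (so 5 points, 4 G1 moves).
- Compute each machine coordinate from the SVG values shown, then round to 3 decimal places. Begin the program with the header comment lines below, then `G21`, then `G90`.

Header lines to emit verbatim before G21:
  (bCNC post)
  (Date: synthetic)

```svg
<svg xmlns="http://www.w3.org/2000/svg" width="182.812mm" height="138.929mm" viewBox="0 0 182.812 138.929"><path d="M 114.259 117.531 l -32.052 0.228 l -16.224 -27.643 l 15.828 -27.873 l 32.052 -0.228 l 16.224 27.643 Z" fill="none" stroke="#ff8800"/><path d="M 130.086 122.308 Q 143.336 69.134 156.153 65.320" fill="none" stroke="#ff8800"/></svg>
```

viewBox `0 0 182.812 138.929` with mm width/height → 1 unit = 1 mm. Flip: y_m = 138.929 − y_svg.

**Shape 1** — `<path>` regular polygon, stroke `#ff8800` → score (S519, F1778). Machine vertices: (114.259,21.398) → (82.207,21.170) → (65.983,48.813) → (81.811,76.686) → (113.863,76.914) → (130.087,49.271) → (114.259,21.398). Closed: final G1 returns to the first vertex.

**Shape 2** — `<path>` quadratic bezier, stroke `#ff8800` → score (S519, F1778). Control points (SVG): P0=(130.086,122.308), P1=(143.336,69.134), P2=(156.153,65.320); sampled at t=k/4. Machine vertices: (130.086,16.621) → (136.684,40.123) → (143.228,57.455) → (149.717,68.617) → (156.153,73.609). Open path.

(bCNC post)
(Date: synthetic)
G21
G90
G00 X114.259 Y21.398
M3 S519
G01 X82.207 Y21.170 F1778
G01 X65.983 Y48.813
G01 X81.811 Y76.686
G01 X113.863 Y76.914
G01 X130.087 Y49.271
G01 X114.259 Y21.398
M5
G00 X130.086 Y16.621
M3 S519
G01 X136.684 Y40.123 F1778
G01 X143.228 Y57.455
G01 X149.717 Y68.617
G01 X156.153 Y73.609
M5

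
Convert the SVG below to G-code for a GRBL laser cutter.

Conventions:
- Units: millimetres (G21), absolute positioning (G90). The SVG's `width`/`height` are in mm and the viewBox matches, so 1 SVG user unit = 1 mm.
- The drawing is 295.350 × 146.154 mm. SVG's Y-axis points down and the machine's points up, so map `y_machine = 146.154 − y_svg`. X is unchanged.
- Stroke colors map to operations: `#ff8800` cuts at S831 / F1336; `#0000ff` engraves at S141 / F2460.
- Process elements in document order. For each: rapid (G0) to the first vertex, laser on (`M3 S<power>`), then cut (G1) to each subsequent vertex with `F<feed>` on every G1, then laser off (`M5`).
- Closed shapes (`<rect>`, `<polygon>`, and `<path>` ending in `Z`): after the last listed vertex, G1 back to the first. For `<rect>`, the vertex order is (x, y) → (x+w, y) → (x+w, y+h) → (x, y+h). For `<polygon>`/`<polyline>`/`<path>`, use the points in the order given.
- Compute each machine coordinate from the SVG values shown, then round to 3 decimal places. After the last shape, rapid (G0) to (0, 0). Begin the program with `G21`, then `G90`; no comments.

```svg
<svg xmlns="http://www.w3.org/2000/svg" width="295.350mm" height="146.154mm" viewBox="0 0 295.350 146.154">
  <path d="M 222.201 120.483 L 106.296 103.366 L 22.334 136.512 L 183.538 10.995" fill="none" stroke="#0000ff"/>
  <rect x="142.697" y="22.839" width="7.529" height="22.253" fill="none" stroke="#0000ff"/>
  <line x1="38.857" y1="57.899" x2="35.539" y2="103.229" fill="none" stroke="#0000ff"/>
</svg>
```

viewBox `0 0 295.350 146.154` with mm width/height → 1 unit = 1 mm. Flip: y_m = 146.154 − y_svg.

**Shape 1** — `<path>` open polyline, stroke `#0000ff` → engrave (S141, F2460). Machine vertices: (222.201,25.671) → (106.296,42.788) → (22.334,9.642) → (183.538,135.159). Open path.

**Shape 2** — `<rect>` rectangle, stroke `#0000ff` → engrave (S141, F2460). Machine vertices: (142.697,123.315) → (150.226,123.315) → (150.226,101.062) → (142.697,101.062) → (142.697,123.315). Closed: final G1 returns to the first vertex.

**Shape 3** — `<line>` line segment, stroke `#0000ff` → engrave (S141, F2460). Machine vertices: (38.857,88.255) → (35.539,42.925). Open path.

G21
G90
G0 X222.201 Y25.671
M3 S141
G1 X106.296 Y42.788 F2460
G1 X22.334 Y9.642 F2460
G1 X183.538 Y135.159 F2460
M5
G0 X142.697 Y123.315
M3 S141
G1 X150.226 Y123.315 F2460
G1 X150.226 Y101.062 F2460
G1 X142.697 Y101.062 F2460
G1 X142.697 Y123.315 F2460
M5
G0 X38.857 Y88.255
M3 S141
G1 X35.539 Y42.925 F2460
M5
G0 X0.000 Y0.000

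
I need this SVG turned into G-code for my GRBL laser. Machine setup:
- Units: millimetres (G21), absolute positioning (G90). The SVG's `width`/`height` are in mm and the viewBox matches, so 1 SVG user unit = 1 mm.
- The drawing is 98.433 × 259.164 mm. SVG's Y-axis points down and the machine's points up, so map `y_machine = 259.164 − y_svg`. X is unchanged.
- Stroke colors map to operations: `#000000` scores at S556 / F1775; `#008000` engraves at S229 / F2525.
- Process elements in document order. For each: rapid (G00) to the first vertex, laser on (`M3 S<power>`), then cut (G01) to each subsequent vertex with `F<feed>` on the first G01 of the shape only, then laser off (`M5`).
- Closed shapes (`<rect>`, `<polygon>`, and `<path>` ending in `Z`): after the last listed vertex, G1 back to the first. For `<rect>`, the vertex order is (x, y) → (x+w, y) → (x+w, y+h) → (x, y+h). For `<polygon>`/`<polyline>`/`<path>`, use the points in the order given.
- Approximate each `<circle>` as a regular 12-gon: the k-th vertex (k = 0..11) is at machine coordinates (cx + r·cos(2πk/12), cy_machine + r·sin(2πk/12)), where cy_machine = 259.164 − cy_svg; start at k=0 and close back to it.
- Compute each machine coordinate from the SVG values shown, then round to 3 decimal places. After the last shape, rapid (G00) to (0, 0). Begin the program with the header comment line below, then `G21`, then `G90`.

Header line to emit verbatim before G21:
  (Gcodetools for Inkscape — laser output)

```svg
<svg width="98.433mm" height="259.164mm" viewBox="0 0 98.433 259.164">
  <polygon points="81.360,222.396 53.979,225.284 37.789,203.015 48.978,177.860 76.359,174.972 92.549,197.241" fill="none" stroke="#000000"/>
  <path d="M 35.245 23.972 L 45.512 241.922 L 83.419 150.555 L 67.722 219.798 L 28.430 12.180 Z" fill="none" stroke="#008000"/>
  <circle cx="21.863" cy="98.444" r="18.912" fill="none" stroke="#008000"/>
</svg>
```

(Gcodetools for Inkscape — laser output)
G21
G90
G00 X81.360 Y36.768
M3 S556
G01 X53.979 Y33.880 F1775
G01 X37.789 Y56.149
G01 X48.978 Y81.304
G01 X76.359 Y84.192
G01 X92.549 Y61.923
G01 X81.360 Y36.768
M5
G00 X35.245 Y235.192
M3 S229
G01 X45.512 Y17.242 F2525
G01 X83.419 Y108.609
G01 X67.722 Y39.366
G01 X28.430 Y246.984
G01 X35.245 Y235.192
M5
G00 X40.775 Y160.720
M3 S229
G01 X38.241 Y170.176 F2525
G01 X31.319 Y177.098
G01 X21.863 Y179.632
G01 X12.407 Y177.098
G01 X5.485 Y170.176
G01 X2.951 Y160.720
G01 X5.485 Y151.264
G01 X12.407 Y144.342
G01 X21.863 Y141.808
G01 X31.319 Y144.342
G01 X38.241 Y151.264
G01 X40.775 Y160.720
M5
G00 X0.000 Y0.000

1 u = 1 mm; y_m = 259.164 − y.

[1] `<polygon>` regular polygon, #000000→score S556 F1775: (81.360,36.768) → (53.979,33.880) → (37.789,56.149) → (48.978,81.304) → (76.359,84.192) → (92.549,61.923) → (81.360,36.768) (closed)

[2] `<path>` closed polygon, #008000→engrave S229 F2525: (35.245,235.192) → (45.512,17.242) → (83.419,108.609) → (67.722,39.366) → (28.430,246.984) → (35.245,235.192) (closed)

[3] `<circle>` circle, #008000→engrave S229 F2525: (40.775,160.720) → (38.241,170.176) → (31.319,177.098) → (21.863,179.632) → (12.407,177.098) → (5.485,170.176) → (2.951,160.720) → (5.485,151.264) → (12.407,144.342) → (21.863,141.808) → (31.319,144.342) → (38.241,151.264) → (40.775,160.720) (closed)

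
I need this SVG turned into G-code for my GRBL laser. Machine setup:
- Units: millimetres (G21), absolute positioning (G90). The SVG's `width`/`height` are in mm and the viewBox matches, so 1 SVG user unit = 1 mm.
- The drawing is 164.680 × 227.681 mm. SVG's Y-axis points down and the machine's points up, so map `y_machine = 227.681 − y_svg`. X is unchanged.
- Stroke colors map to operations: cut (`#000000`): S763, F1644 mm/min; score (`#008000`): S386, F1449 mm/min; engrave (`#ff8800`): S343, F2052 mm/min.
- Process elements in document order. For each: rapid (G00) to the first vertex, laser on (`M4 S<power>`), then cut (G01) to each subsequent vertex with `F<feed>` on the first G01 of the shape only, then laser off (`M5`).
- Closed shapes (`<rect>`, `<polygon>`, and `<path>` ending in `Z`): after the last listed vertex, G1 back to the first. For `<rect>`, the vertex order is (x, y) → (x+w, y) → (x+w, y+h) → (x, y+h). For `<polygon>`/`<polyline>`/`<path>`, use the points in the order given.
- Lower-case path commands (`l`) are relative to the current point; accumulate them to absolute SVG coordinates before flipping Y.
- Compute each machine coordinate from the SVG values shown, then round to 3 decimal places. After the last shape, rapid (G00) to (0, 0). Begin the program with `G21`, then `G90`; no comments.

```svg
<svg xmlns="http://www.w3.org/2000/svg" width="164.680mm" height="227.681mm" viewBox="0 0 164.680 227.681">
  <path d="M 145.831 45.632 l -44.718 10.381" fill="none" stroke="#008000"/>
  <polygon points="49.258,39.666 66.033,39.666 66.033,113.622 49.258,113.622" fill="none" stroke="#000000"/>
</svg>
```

G21
G90
G00 X145.831 Y182.049
M4 S386
G01 X101.113 Y171.668 F1449
M5
G00 X49.258 Y188.015
M4 S763
G01 X66.033 Y188.015 F1644
G01 X66.033 Y114.059
G01 X49.258 Y114.059
G01 X49.258 Y188.015
M5
G00 X0.000 Y0.000

Since the viewBox matches the mm dimensions, user units are millimetres directly. The only transform is the Y-flip y_m = 227.681 − y_svg.

Shape 1 is a line segment drawn with `<path>`. Its stroke #008000 means score at S386, F1449. After flipping Y the toolpath is (145.831,182.049) → (101.113,171.668).

Shape 2 is a rectangle drawn with `<polygon>`. Its stroke #000000 means cut at S763, F1644. After flipping Y the toolpath is (49.258,188.015) → (66.033,188.015) → (66.033,114.059) → (49.258,114.059) → (49.258,188.015), returning to the start.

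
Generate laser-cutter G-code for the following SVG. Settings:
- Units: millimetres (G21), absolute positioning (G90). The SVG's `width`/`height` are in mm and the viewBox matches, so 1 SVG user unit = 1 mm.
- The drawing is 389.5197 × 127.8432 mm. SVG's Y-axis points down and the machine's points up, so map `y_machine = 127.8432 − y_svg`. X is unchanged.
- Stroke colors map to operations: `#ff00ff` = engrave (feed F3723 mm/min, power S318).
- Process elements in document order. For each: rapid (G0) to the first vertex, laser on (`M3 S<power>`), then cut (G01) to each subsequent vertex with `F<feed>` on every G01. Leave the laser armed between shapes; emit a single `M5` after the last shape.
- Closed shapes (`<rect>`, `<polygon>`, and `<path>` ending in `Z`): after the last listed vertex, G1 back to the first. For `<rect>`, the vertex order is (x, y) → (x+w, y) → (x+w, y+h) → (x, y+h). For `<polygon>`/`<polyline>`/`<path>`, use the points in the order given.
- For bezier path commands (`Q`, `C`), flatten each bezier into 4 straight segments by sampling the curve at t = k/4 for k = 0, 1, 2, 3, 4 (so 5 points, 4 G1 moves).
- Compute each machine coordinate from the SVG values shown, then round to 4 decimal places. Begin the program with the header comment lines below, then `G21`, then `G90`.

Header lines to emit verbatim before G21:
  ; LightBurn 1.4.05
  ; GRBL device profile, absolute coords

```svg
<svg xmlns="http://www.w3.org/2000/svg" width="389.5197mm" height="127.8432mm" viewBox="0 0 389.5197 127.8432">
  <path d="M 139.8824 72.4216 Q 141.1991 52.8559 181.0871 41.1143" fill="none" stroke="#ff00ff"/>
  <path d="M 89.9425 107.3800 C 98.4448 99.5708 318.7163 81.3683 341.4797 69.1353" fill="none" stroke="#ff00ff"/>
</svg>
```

Since the viewBox matches the mm dimensions, user units are millimetres directly. The only transform is the Y-flip y_m = 127.8432 − y_svg.

Shape 1 is a quadratic bezier drawn with `<path>`. Its stroke #ff00ff means engrave at S318, F3723. After flipping Y the toolpath is (139.8824,55.4216) → (142.9515,64.7154) → (150.8419,73.0313) → (163.5538,80.3691) → (181.0871,86.7289).

Shape 2 is a cubic bezier drawn with `<path>`. Its stroke #ff00ff means engrave at S318, F3723. After flipping Y the toolpath is (89.9425,20.4632) → (129.6310,28.0132) → (210.3632,37.9266) → (293.7693,48.6695) → (341.4797,58.7079).

; LightBurn 1.4.05
; GRBL device profile, absolute coords
G21
G90
G0 X139.8824 Y55.4216
M3 S318
G01 X142.9515 Y64.7154 F3723
G01 X150.8419 Y73.0313 F3723
G01 X163.5538 Y80.3691 F3723
G01 X181.0871 Y86.7289 F3723
G0 X89.9425 Y20.4632
M3 S318
G01 X129.6310 Y28.0132 F3723
G01 X210.3632 Y37.9266 F3723
G01 X293.7693 Y48.6695 F3723
G01 X341.4797 Y58.7079 F3723
M5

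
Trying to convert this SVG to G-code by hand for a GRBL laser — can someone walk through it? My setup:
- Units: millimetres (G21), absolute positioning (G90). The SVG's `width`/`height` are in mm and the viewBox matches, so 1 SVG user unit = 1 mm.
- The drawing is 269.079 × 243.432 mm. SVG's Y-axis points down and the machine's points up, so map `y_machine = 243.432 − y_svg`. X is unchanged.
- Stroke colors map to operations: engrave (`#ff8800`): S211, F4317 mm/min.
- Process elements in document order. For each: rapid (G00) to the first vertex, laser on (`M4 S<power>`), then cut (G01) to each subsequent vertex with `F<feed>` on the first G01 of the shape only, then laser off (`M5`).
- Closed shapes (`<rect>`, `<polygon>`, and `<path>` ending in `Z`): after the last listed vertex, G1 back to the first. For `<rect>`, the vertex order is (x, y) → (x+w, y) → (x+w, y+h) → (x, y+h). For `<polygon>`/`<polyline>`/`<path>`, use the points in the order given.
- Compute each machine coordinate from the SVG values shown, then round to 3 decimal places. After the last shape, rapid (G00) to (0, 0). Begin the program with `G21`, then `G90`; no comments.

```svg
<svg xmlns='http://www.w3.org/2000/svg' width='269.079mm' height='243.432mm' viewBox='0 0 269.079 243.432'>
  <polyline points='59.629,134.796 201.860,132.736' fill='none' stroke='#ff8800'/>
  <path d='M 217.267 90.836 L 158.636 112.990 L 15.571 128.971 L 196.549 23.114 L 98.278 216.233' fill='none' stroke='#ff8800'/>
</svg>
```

G21
G90
G00 X59.629 Y108.636
M4 S211
G01 X201.860 Y110.696 F4317
M5
G00 X217.267 Y152.596
M4 S211
G01 X158.636 Y130.442 F4317
G01 X15.571 Y114.461
G01 X196.549 Y220.318
G01 X98.278 Y27.199
M5
G00 X0.000 Y0.000

1 u = 1 mm; y_m = 243.432 − y.

[1] `<polyline>` line segment, #ff8800→engrave S211 F4317: (59.629,108.636) → (201.860,110.696)

[2] `<path>` open polyline, #ff8800→engrave S211 F4317: (217.267,152.596) → (158.636,130.442) → (15.571,114.461) → (196.549,220.318) → (98.278,27.199)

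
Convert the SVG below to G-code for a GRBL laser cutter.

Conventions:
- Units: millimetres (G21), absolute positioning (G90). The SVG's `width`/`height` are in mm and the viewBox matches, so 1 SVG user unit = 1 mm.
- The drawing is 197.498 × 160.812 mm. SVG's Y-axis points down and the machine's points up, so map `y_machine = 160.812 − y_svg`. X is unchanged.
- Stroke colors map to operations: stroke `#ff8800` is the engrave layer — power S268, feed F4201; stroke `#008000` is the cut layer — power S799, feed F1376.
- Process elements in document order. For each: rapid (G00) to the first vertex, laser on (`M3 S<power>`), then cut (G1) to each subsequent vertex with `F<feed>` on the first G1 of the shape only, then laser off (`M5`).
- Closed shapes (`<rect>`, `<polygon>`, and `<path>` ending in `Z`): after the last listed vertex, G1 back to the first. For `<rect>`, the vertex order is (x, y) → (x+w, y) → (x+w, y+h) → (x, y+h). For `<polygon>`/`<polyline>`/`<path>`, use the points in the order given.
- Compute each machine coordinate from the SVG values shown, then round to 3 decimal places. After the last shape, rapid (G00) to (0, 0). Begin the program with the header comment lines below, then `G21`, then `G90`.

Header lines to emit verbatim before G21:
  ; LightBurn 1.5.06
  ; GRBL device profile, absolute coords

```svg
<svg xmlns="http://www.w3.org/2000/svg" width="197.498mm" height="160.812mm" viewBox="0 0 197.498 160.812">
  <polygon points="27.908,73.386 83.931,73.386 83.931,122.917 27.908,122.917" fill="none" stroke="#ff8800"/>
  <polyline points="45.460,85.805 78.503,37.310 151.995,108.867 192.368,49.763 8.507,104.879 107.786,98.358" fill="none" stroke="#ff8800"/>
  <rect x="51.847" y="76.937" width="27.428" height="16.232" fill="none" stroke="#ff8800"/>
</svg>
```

; LightBurn 1.5.06
; GRBL device profile, absolute coords
G21
G90
G00 X27.908 Y87.426
M3 S268
G1 X83.931 Y87.426 F4201
G1 X83.931 Y37.895
G1 X27.908 Y37.895
G1 X27.908 Y87.426
M5
G00 X45.460 Y75.007
M3 S268
G1 X78.503 Y123.502 F4201
G1 X151.995 Y51.945
G1 X192.368 Y111.049
G1 X8.507 Y55.933
G1 X107.786 Y62.454
M5
G00 X51.847 Y83.875
M3 S268
G1 X79.275 Y83.875 F4201
G1 X79.275 Y67.643
G1 X51.847 Y67.643
G1 X51.847 Y83.875
M5
G00 X0.000 Y0.000

Since the viewBox matches the mm dimensions, user units are millimetres directly. The only transform is the Y-flip y_m = 160.812 − y_svg.

Shape 1 is a rectangle drawn with `<polygon>`. Its stroke #ff8800 means engrave at S268, F4201. After flipping Y the toolpath is (27.908,87.426) → (83.931,87.426) → (83.931,37.895) → (27.908,37.895) → (27.908,87.426), returning to the start.

Shape 2 is a open polyline drawn with `<polyline>`. Its stroke #ff8800 means engrave at S268, F4201. After flipping Y the toolpath is (45.460,75.007) → (78.503,123.502) → (151.995,51.945) → (192.368,111.049) → (8.507,55.933) → (107.786,62.454).

Shape 3 is a rectangle drawn with `<rect>`. Its stroke #ff8800 means engrave at S268, F4201. After flipping Y the toolpath is (51.847,83.875) → (79.275,83.875) → (79.275,67.643) → (51.847,67.643) → (51.847,83.875), returning to the start.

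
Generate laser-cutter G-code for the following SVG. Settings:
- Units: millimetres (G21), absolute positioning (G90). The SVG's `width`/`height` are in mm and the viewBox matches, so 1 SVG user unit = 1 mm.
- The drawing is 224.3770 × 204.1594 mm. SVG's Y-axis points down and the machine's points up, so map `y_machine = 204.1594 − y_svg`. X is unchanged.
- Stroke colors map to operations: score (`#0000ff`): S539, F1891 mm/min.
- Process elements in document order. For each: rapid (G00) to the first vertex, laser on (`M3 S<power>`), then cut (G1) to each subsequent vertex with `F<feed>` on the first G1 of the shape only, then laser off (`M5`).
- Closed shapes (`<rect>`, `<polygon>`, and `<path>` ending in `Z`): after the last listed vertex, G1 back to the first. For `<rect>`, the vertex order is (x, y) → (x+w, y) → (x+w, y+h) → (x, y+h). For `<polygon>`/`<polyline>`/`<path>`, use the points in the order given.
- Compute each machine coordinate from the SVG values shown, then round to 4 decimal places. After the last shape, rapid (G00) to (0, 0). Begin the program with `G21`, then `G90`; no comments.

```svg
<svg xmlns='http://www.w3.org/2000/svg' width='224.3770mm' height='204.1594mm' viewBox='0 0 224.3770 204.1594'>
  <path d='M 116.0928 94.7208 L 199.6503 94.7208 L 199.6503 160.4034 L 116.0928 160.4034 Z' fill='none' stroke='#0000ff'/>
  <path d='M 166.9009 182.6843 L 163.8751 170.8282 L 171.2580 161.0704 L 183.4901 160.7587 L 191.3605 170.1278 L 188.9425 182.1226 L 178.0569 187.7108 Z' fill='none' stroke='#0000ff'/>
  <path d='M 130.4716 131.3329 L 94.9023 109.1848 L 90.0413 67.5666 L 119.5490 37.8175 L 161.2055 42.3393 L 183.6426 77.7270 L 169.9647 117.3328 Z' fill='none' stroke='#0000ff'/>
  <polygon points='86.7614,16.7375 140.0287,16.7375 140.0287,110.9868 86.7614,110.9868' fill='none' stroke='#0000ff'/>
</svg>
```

G21
G90
G00 X116.0928 Y109.4386
M3 S539
G1 X199.6503 Y109.4386 F1891
G1 X199.6503 Y43.7560
G1 X116.0928 Y43.7560
G1 X116.0928 Y109.4386
M5
G00 X166.9009 Y21.4751
M3 S539
G1 X163.8751 Y33.3312 F1891
G1 X171.2580 Y43.0890
G1 X183.4901 Y43.4007
G1 X191.3605 Y34.0316
G1 X188.9425 Y22.0368
G1 X178.0569 Y16.4486
G1 X166.9009 Y21.4751
M5
G00 X130.4716 Y72.8265
M3 S539
G1 X94.9023 Y94.9746 F1891
G1 X90.0413 Y136.5928
G1 X119.5490 Y166.3419
G1 X161.2055 Y161.8201
G1 X183.6426 Y126.4324
G1 X169.9647 Y86.8266
G1 X130.4716 Y72.8265
M5
G00 X86.7614 Y187.4219
M3 S539
G1 X140.0287 Y187.4219 F1891
G1 X140.0287 Y93.1726
G1 X86.7614 Y93.1726
G1 X86.7614 Y187.4219
M5
G00 X0.0000 Y0.0000

Since the viewBox matches the mm dimensions, user units are millimetres directly. The only transform is the Y-flip y_m = 204.1594 − y_svg.

Shape 1 is a rectangle drawn with `<path>`. Its stroke #0000ff means score at S539, F1891. After flipping Y the toolpath is (116.0928,109.4386) → (199.6503,109.4386) → (199.6503,43.7560) → (116.0928,43.7560) → (116.0928,109.4386), returning to the start.

Shape 2 is a regular polygon drawn with `<path>`. Its stroke #0000ff means score at S539, F1891. After flipping Y the toolpath is (166.9009,21.4751) → (163.8751,33.3312) → (171.2580,43.0890) → (183.4901,43.4007) → (191.3605,34.0316) → (188.9425,22.0368) → (178.0569,16.4486) → (166.9009,21.4751), returning to the start.

Shape 3 is a regular polygon drawn with `<path>`. Its stroke #0000ff means score at S539, F1891. After flipping Y the toolpath is (130.4716,72.8265) → (94.9023,94.9746) → (90.0413,136.5928) → (119.5490,166.3419) → (161.2055,161.8201) → (183.6426,126.4324) → (169.9647,86.8266) → (130.4716,72.8265), returning to the start.

Shape 4 is a rectangle drawn with `<polygon>`. Its stroke #0000ff means score at S539, F1891. After flipping Y the toolpath is (86.7614,187.4219) → (140.0287,187.4219) → (140.0287,93.1726) → (86.7614,93.1726) → (86.7614,187.4219), returning to the start.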